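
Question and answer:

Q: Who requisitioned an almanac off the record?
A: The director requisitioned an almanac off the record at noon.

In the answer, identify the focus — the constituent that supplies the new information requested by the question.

the director

The wh-word "who" asks about the subject (agent).
In the answer, "an almanac" and "off the record" are given — repeated from the question.
"at noon" is also new, but it specifies the time, which is not what the question asks about — so it is not the focus.
The constituent filling the subject (agent) gap is "the director"; that is the focus.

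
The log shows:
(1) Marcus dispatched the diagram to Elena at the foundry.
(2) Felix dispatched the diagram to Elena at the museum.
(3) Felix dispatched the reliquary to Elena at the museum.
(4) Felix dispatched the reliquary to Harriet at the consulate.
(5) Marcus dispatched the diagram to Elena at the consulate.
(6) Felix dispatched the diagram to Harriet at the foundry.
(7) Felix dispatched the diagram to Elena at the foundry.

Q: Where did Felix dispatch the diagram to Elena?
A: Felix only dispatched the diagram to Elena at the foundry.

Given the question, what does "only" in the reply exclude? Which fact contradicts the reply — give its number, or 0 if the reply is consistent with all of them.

Answering "Where did ...?" puts focus on the setting — here, "at the foundry".
"Only" then excludes alternative settings while the background — agent = Felix, thing = the diagram, recipient = Elena — is held fixed.
Fact (2) shares the background with a different setting (at the museum) — counterexample.
(Fact (6) would refute a reading with focus on the recipient — but that is not what the question asks.)

2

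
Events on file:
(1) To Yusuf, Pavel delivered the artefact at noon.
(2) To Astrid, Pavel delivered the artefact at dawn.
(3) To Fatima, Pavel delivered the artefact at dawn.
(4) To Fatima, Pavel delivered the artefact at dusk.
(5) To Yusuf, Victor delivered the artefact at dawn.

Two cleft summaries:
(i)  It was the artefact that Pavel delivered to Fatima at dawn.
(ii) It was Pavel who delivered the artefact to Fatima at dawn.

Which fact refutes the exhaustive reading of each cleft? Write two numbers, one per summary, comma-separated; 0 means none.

0, 0

Summary (i) focuses "the artefact" (the thing); background same agent, recipient, setting (Pavel / Fatima / at dawn). No fact matches that background with a different thing, so 0.
Summary (ii) focuses "Pavel" (the agent); background same thing, recipient, setting (the artefact / Fatima / at dawn). No fact matches that background with a different agent, so 0.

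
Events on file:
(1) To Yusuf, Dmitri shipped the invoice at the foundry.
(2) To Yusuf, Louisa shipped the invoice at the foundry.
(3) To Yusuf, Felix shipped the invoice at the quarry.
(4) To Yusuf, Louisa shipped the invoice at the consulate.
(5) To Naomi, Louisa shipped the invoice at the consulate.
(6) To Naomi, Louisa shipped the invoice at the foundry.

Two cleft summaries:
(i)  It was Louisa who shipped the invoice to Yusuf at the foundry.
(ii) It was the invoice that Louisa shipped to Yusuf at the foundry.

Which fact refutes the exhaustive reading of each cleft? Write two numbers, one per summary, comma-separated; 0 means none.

1, 0

(i): focus "Louisa". Looking for same thing, recipient, setting (the invoice / Yusuf / at the foundry) with some other agent — fact (1) has Dmitri there. Refuted.
(ii): focus "the invoice". No fact shares same agent, recipient, setting (Louisa / Yusuf / at the foundry) with a different thing. 0.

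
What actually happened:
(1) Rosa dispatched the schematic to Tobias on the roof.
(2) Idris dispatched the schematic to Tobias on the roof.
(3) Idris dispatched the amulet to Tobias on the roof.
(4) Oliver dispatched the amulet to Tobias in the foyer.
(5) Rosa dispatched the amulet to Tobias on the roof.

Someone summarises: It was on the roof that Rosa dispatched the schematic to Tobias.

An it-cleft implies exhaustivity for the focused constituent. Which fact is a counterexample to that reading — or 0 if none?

0

Focus of the cleft: "on the roof" (the setting). Presupposed background: Rosa as agent and the schematic as thing and Tobias as recipient.
Exhaustivity: on the roof is the only setting satisfying that background.
No listed fact matches the background with a different setting. Exhaustivity holds.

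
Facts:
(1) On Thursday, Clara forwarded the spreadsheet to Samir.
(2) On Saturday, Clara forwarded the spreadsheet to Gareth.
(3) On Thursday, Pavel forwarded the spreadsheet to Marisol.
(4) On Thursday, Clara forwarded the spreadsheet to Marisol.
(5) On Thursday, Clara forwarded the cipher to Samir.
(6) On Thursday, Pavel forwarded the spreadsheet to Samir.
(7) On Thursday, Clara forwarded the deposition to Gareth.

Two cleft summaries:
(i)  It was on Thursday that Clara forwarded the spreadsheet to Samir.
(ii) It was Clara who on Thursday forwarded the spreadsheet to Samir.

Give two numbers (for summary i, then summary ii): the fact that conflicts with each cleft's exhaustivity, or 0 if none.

0, 6

(i): focus "on Thursday". No fact shares agent = Clara, thing = the spreadsheet, recipient = Samir with a different setting. 0.
(ii): focus "Clara". Looking for thing = the spreadsheet, recipient = Samir, setting = on Thursday with some other agent — fact (6) has Pavel there. Refuted.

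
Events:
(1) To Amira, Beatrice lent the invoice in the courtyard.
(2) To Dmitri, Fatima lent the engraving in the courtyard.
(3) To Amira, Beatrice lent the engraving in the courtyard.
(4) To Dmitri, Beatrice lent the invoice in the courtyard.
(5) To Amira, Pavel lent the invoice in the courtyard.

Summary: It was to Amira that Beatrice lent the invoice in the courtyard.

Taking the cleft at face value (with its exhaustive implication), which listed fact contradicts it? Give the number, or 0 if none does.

The cleft puts "Amira" in focus and presupposes the open proposition with same agent, thing, setting (Beatrice / the invoice / in the courtyard).
The exhaustive reading says no other recipient fits that background.
Fact (4) shares the background but with recipient = Dmitri; exhaustivity is violated.

4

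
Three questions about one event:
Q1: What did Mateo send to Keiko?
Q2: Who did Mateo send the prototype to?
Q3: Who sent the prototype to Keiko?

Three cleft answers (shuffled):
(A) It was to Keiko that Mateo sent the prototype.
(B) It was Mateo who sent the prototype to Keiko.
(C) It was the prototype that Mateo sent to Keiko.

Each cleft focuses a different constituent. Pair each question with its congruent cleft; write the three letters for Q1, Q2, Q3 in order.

Q1 asks about the direct object; cleft (C) focuses "the prototype", which is the direct object — so Q1 → C.
Q2 asks about the recipient; cleft (A) focuses "to Keiko", which is the recipient — so Q2 → A.
Q3 asks about the subject (agent); cleft (B) focuses "Mateo", which is the subject (agent) — so Q3 → B.
Mapping: Q1→C, Q2→A, Q3→B.

CAB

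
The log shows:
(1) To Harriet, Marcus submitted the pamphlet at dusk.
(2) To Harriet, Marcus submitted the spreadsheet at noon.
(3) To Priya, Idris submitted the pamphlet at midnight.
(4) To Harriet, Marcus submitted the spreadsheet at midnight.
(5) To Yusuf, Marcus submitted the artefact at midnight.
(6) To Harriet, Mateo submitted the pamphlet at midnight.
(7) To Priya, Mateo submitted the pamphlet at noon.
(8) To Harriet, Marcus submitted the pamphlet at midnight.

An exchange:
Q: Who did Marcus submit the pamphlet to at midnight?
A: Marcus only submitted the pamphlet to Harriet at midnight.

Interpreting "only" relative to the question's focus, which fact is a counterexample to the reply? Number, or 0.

0

The question "Who did ... to ...?" targets the recipient, so in the reply the focus falls on "Harriet".
So "only" ranges over recipients; the rest (Marcus as agent and the pamphlet as thing and at midnight as setting) is presupposed.
No listed fact shares that background with another recipient. Nothing contradicts the reply.
(Fact (1) would refute a reading with focus on the setting — but that is not what the question asks.)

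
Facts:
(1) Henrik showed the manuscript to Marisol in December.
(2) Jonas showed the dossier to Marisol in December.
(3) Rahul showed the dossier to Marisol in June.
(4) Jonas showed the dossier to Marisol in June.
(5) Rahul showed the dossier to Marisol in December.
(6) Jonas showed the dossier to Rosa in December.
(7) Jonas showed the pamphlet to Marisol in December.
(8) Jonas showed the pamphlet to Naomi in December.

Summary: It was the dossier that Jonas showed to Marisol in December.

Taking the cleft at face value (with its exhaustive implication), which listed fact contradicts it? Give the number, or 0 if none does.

Focus of the cleft: "the dossier" (the thing). Presupposed background: Jonas as agent and Marisol as recipient and in December as setting.
The exhaustive reading says no other thing fits that background.
Fact (7) shares the background but with thing = the pamphlet; exhaustivity is violated.

7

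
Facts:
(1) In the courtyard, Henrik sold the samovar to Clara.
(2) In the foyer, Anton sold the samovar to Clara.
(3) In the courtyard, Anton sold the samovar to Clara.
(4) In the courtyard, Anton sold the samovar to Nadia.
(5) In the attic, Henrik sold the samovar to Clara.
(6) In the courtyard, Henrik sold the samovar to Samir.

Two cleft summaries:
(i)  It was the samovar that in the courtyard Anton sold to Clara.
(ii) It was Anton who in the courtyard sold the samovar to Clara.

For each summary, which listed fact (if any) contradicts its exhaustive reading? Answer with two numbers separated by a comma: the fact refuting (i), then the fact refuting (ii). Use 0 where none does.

0, 1

Summary (i) focuses "the samovar" (the thing); background same agent, recipient, setting (Anton / Clara / in the courtyard). No fact matches that background with a different thing, so 0.
Summary (ii) focuses "Anton" (the agent); background same thing, recipient, setting (the samovar / Clara / in the courtyard). Fact (1) matches that background with agent = Henrik — refutes (ii).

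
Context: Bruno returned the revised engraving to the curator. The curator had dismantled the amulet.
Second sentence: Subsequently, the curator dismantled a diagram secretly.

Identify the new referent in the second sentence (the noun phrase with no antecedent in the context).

a diagram

"the curator" in the second sentence is given — already mentioned in the context.
"a diagram" has no antecedent in the context; it is discourse-new (the indefinite article also signals a new referent).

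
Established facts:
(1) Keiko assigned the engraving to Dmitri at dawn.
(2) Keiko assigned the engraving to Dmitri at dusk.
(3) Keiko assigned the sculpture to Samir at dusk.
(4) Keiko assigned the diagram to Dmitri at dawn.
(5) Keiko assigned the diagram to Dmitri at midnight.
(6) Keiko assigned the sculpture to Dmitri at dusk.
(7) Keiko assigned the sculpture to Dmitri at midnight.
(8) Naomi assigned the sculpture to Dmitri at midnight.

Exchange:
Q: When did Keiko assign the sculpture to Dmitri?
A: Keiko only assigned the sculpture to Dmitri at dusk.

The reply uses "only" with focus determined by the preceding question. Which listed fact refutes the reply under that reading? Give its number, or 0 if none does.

The question "When did ...?" targets the setting, so in the reply the focus falls on "at dusk".
"Only" then excludes alternative settings while the background — same agent, thing, recipient (Keiko / the sculpture / Dmitri) — is held fixed.
Fact (7) shares the background with a different setting (at midnight) — counterexample.
(Fact (2) would refute a reading with focus on the thing — but that is not what the question asks.)

7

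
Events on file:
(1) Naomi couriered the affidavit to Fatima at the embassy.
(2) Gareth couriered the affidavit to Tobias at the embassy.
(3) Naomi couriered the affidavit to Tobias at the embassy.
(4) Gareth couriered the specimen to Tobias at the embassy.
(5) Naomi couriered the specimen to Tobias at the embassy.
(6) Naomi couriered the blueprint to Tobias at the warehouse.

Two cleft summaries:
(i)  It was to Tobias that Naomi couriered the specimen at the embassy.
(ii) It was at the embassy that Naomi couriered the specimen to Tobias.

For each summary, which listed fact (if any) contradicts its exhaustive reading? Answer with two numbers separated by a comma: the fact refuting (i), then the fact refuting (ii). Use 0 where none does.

(i): focus "Tobias". No fact shares agent = Naomi, thing = the specimen, setting = at the embassy with a different recipient. 0.
(ii): focus "at the embassy". No fact shares agent = Naomi, thing = the specimen, recipient = Tobias with a different setting. 0.

0, 0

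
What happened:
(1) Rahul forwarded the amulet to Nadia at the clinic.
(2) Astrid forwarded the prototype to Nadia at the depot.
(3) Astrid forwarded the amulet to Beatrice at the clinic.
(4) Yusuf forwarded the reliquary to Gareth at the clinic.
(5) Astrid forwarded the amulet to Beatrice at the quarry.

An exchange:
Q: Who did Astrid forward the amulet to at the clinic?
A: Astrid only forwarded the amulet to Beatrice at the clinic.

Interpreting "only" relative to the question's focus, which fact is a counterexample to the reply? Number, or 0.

0

The question "Who did ... to ...?" targets the recipient, so in the reply the focus falls on "Beatrice".
So "only" ranges over recipients; the rest (same agent, thing, setting (Astrid / the amulet / at the clinic)) is presupposed.
No fact keeps same agent, thing, setting (Astrid / the amulet / at the clinic) while changing the recipient; every other fact differs on something backgrounded. The reply stands.
(Fact (5) would refute a reading with focus on the setting — but that is not what the question asks.)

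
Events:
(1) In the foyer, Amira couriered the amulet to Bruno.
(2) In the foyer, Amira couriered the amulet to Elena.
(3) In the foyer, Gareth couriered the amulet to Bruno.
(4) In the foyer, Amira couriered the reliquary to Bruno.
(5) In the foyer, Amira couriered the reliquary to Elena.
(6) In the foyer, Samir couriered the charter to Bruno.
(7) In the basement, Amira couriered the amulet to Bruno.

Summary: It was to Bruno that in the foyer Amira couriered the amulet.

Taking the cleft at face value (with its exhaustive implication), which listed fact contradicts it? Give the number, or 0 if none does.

Focus of the cleft: "Bruno" (the recipient). Presupposed background: agent = Amira, thing = the amulet, setting = in the foyer.
Exhaustivity: Bruno is the only recipient satisfying that background.
But fact (2) also has agent = Amira, thing = the amulet, setting = in the foyer, with recipient = Elena — so the exhaustive reading fails.

2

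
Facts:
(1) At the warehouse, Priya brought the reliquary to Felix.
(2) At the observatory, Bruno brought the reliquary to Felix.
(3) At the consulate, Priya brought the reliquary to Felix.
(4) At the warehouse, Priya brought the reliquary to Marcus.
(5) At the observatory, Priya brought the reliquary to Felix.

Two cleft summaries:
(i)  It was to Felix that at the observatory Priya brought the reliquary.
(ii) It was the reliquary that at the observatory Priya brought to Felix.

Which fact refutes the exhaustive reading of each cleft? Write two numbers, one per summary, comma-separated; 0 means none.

Summary (i) focuses "Felix" (the recipient); background Priya as agent and the reliquary as thing and at the observatory as setting. No fact matches that background with a different recipient, so 0.
Summary (ii) focuses "the reliquary" (the thing); background Priya as agent and Felix as recipient and at the observatory as setting. No fact matches that background with a different thing, so 0.

0, 0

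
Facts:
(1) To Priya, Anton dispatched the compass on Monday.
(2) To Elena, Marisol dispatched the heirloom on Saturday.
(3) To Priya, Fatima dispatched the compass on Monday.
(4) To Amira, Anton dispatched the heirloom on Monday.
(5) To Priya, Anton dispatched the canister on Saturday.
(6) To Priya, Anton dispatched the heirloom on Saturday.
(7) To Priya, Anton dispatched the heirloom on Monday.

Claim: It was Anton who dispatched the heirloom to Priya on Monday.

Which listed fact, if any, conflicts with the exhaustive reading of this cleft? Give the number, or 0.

Focus of the cleft: "Anton" (the agent). Presupposed background: the heirloom as thing and Priya as recipient and on Monday as setting.
Exhaustivity: Anton is the only agent satisfying that background.
No listed fact matches the background with a different agent. Exhaustivity holds.

0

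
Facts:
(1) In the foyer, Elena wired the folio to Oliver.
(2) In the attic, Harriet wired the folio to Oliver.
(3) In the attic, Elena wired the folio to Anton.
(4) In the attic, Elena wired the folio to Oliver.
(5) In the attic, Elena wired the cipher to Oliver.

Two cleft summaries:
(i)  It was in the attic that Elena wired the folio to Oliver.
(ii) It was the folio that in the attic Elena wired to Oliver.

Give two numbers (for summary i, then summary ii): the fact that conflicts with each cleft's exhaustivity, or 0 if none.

(i): focus "in the attic". Looking for same agent, thing, recipient (Elena / the folio / Oliver) with some other setting — fact (1) has in the foyer there. Refuted.
(ii): focus "the folio". Looking for same agent, recipient, setting (Elena / Oliver / in the attic) with some other thing — fact (5) has the cipher there. Refuted.

1, 5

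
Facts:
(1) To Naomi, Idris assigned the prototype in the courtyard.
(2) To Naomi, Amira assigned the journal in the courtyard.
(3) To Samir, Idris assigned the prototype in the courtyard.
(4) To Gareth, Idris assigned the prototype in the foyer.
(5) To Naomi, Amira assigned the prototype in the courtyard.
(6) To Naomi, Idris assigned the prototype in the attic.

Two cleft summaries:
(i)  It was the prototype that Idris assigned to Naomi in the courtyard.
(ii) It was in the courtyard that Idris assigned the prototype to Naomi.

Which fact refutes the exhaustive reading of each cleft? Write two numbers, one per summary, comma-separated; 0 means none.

(i): focus "the prototype". No fact shares same agent, recipient, setting (Idris / Naomi / in the courtyard) with a different thing. 0.
(ii): focus "in the courtyard". Looking for same agent, thing, recipient (Idris / the prototype / Naomi) with some other setting — fact (6) has in the attic there. Refuted.

0, 6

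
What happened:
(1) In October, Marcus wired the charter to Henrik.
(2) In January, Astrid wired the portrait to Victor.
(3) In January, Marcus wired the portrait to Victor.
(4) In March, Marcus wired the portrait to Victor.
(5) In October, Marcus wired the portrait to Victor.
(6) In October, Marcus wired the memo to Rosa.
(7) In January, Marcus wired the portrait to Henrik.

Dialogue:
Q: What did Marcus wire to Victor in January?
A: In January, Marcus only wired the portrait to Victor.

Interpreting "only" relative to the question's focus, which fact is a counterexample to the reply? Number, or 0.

0

The question "What did ...?" targets the thing, so in the reply the focus falls on "the portrait".
So "only" ranges over things; the rest (same agent, recipient, setting (Marcus / Victor / in January)) is presupposed.
No fact keeps same agent, recipient, setting (Marcus / Victor / in January) while changing the thing; every other fact differs on something backgrounded. The reply stands.
(Fact (4) would refute a reading with focus on the setting — but that is not what the question asks.)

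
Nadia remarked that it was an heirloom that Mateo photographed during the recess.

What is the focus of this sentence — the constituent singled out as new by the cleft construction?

an heirloom

In an it-cleft "It was X that/who ...", the clefted constituent X is the focus; the that/who-clause expresses the presupposed open proposition.
Here the focus is "an heirloom". The backgrounded (presupposed) material includes "Mateo" and "during the recess".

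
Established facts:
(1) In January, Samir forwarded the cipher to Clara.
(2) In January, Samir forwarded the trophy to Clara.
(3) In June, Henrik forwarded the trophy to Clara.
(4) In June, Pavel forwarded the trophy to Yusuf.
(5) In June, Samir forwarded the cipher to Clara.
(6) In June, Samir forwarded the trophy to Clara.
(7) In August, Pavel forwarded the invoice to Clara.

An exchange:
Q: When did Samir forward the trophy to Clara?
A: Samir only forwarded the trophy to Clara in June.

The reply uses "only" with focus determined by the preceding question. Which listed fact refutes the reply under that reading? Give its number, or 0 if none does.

2

The question "When did ...?" targets the setting, so in the reply the focus falls on "in June".
So "only" ranges over settings; the rest (Samir as agent and the trophy as thing and Clara as recipient) is presupposed.
Fact (2) keeps Samir as agent and the trophy as thing and Clara as recipient but has setting = in January; that refutes the reply.
(Fact (5) would refute a reading with focus on the thing — but that is not what the question asks.)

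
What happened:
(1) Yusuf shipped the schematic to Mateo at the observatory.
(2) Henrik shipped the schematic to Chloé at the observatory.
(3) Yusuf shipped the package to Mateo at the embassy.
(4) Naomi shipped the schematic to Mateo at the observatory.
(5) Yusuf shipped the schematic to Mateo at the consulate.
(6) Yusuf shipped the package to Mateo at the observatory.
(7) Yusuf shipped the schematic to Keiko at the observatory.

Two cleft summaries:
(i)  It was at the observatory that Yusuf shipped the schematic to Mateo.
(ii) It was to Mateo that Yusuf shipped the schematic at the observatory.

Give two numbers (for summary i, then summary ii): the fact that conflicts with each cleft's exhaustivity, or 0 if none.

Summary (i) focuses "at the observatory" (the setting); background Yusuf as agent and the schematic as thing and Mateo as recipient. Fact (5) matches that background with setting = at the consulate — refutes (i).
Summary (ii) focuses "Mateo" (the recipient); background Yusuf as agent and the schematic as thing and at the observatory as setting. Fact (7) matches that background with recipient = Keiko — refutes (ii).

5, 7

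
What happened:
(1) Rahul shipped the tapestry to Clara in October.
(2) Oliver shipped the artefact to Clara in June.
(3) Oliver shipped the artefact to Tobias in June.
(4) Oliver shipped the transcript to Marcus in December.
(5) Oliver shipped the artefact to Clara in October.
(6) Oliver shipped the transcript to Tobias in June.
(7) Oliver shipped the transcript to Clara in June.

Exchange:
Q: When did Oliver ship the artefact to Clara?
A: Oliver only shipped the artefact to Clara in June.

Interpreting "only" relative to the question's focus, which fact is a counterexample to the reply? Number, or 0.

The question "When did ...?" targets the setting, so in the reply the focus falls on "in June".
So "only" ranges over settings; the rest (Oliver as agent and the artefact as thing and Clara as recipient) is presupposed.
Fact (5) keeps Oliver as agent and the artefact as thing and Clara as recipient but has setting = in October; that refutes the reply.
(Fact (3) would refute a reading with focus on the recipient — but that is not what the question asks.)

5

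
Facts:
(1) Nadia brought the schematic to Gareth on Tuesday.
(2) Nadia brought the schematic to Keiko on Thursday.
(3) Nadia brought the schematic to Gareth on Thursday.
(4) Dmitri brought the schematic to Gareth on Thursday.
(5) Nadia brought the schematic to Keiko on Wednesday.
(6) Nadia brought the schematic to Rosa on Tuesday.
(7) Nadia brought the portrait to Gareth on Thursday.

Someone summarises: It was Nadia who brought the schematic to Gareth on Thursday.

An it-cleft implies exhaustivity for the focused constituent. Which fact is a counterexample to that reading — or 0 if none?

4

The cleft puts "Nadia" in focus and presupposes the open proposition with same thing, recipient, setting (the schematic / Gareth / on Thursday).
The exhaustive reading says no other agent fits that background.
Fact (4) shares the background but with agent = Dmitri; exhaustivity is violated.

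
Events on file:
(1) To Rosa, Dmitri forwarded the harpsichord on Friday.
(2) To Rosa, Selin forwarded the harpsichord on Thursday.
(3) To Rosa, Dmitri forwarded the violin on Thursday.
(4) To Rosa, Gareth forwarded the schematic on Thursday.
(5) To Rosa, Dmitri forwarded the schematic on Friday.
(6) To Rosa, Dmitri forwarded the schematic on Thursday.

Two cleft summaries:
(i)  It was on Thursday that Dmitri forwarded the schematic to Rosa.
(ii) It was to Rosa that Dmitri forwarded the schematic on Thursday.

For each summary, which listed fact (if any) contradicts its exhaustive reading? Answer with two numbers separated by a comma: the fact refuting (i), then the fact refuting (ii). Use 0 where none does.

(i): focus "on Thursday". Looking for same agent, thing, recipient (Dmitri / the schematic / Rosa) with some other setting — fact (5) has on Friday there. Refuted.
(ii): focus "Rosa". No fact shares same agent, thing, setting (Dmitri / the schematic / on Thursday) with a different recipient. 0.

5, 0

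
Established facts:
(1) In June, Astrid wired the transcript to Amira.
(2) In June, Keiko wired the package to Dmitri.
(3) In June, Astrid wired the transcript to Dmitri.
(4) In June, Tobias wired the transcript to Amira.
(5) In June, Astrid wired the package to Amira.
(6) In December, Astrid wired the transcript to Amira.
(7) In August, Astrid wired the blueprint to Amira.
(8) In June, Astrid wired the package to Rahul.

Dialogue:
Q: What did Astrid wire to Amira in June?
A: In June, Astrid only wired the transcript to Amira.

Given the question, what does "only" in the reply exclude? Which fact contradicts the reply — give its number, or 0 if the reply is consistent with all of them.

5

Answering "What did ...?" puts focus on the thing — here, "the transcript".
"Only" then excludes alternative things while the background — same agent, recipient, setting (Astrid / Amira / in June) — is held fixed.
Fact (5) keeps same agent, recipient, setting (Astrid / Amira / in June) but has thing = the package; that refutes the reply.
(Fact (6) would refute a reading with focus on the setting — but that is not what the question asks.)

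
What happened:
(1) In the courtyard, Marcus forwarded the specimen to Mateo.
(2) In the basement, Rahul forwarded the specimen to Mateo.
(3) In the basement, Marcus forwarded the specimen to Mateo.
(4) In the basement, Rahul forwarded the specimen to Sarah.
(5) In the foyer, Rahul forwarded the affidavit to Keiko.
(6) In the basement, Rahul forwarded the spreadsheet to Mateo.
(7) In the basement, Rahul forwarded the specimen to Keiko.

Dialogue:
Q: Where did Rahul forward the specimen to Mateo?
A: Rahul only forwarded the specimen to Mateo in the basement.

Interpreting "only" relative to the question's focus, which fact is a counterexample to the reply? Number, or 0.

0

The question "Where did ...?" targets the setting, so in the reply the focus falls on "in the basement".
"Only" then excludes alternative settings while the background — agent = Rahul, thing = the specimen, recipient = Mateo — is held fixed.
No listed fact shares that background with another setting. Nothing contradicts the reply.
(Fact (4) would refute a reading with focus on the recipient — but that is not what the question asks.)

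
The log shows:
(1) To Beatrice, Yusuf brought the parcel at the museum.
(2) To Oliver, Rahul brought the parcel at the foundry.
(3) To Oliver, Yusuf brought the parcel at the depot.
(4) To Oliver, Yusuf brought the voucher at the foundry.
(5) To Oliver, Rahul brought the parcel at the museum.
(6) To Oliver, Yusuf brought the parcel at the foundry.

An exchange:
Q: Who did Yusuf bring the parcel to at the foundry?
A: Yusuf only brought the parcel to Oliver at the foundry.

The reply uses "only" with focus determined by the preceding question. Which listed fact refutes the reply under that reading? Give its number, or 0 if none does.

The question "Who did ... to ...?" targets the recipient, so in the reply the focus falls on "Oliver".
"Only" then excludes alternative recipients while the background — agent = Yusuf, thing = the parcel, setting = at the foundry — is held fixed.
No fact keeps agent = Yusuf, thing = the parcel, setting = at the foundry while changing the recipient; every other fact differs on something backgrounded. The reply stands.
(Fact (3) would refute a reading with focus on the setting — but that is not what the question asks.)

0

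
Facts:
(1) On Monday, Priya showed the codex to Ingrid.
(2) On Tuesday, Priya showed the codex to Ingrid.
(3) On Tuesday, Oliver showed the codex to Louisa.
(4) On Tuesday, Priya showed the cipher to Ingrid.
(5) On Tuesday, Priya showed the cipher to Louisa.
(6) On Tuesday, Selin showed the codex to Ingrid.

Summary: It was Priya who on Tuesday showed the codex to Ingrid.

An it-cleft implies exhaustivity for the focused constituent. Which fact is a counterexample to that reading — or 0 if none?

6

Focus of the cleft: "Priya" (the agent). Presupposed background: thing = the codex, recipient = Ingrid, setting = on Tuesday.
Exhaustivity: Priya is the only agent satisfying that background.
But fact (6) also has thing = the codex, recipient = Ingrid, setting = on Tuesday, with agent = Selin — so the exhaustive reading fails.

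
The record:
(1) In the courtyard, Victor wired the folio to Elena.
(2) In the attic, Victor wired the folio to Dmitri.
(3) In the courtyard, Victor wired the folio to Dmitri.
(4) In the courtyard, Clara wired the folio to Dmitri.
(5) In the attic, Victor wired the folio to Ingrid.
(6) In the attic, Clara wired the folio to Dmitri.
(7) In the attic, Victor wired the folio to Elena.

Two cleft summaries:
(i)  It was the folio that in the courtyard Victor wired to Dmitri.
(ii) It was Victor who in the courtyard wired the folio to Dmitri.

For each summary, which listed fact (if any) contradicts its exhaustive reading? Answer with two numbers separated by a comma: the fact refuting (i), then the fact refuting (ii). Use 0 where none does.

Summary (i) focuses "the folio" (the thing); background same agent, recipient, setting (Victor / Dmitri / in the courtyard). No fact matches that background with a different thing, so 0.
Summary (ii) focuses "Victor" (the agent); background same thing, recipient, setting (the folio / Dmitri / in the courtyard). Fact (4) matches that background with agent = Clara — refutes (ii).

0, 4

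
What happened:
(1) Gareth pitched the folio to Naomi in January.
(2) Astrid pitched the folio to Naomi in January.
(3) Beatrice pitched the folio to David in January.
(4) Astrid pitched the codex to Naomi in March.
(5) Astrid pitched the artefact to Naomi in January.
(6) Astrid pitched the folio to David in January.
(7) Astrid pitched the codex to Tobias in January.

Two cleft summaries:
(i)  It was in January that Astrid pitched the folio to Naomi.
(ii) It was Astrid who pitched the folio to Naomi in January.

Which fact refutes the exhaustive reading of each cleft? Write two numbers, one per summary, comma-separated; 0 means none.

0, 1

Summary (i) focuses "in January" (the setting); background agent = Astrid, thing = the folio, recipient = Naomi. No fact matches that background with a different setting, so 0.
Summary (ii) focuses "Astrid" (the agent); background thing = the folio, recipient = Naomi, setting = in January. Fact (1) matches that background with agent = Gareth — refutes (ii).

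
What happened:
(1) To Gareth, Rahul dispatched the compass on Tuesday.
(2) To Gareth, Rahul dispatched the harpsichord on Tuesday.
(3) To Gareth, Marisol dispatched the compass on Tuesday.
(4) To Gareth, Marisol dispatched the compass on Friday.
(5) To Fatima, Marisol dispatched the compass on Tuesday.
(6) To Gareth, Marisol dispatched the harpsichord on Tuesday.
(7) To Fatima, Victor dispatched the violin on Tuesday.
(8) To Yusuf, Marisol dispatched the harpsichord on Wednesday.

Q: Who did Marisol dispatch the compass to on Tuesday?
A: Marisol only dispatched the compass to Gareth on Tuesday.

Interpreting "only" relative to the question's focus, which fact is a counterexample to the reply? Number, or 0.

The question "Who did ... to ...?" targets the recipient, so in the reply the focus falls on "Gareth".
"Only" then excludes alternative recipients while the background — same agent, thing, setting (Marisol / the compass / on Tuesday) — is held fixed.
Fact (5) shares the background with a different recipient (Fatima) — counterexample.
(Fact (4) would refute a reading with focus on the setting — but that is not what the question asks.)

5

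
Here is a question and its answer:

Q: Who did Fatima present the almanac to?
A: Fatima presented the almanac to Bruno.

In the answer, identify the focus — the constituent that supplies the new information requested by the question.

to Bruno

The wh-word "who" asks about the recipient.
In the answer, "Fatima" and "the almanac" are given — repeated from the question.
The constituent filling the recipient gap is "to Bruno"; that is the focus and would carry nuclear stress.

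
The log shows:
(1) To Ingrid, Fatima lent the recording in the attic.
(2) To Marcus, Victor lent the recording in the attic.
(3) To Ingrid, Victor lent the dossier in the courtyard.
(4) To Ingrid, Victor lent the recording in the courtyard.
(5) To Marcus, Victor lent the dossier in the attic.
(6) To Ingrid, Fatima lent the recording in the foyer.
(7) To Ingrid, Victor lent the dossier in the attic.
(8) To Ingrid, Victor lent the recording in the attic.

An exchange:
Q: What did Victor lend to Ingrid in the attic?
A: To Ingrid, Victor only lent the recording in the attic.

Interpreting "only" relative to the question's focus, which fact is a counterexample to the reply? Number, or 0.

7

The question "What did ...?" targets the thing, so in the reply the focus falls on "the recording".
So "only" ranges over things; the rest (Victor as agent and Ingrid as recipient and in the attic as setting) is presupposed.
Fact (7) keeps Victor as agent and Ingrid as recipient and in the attic as setting but has thing = the dossier; that refutes the reply.
(Fact (4) would refute a reading with focus on the setting — but that is not what the question asks.)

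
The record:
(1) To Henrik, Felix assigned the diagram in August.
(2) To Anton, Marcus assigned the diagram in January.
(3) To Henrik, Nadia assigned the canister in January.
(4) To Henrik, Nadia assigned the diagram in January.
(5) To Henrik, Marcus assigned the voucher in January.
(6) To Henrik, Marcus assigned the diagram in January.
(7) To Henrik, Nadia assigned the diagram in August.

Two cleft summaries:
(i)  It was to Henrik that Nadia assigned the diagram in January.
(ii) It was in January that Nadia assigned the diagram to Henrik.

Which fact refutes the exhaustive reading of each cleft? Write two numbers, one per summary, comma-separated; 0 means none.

0, 7

(i): focus "Henrik". No fact shares Nadia as agent and the diagram as thing and in January as setting with a different recipient. 0.
(ii): focus "in January". Looking for Nadia as agent and the diagram as thing and Henrik as recipient with some other setting — fact (7) has in August there. Refuted.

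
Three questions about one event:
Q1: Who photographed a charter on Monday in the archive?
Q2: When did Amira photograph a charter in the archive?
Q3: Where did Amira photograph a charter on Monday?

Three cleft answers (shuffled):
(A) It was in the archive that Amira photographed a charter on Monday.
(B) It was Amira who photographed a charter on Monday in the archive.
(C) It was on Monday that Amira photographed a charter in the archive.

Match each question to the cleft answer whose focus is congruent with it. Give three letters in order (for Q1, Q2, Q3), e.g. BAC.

Q1 asks about the subject (agent); cleft (B) focuses "Amira", which is the subject (agent) — so Q1 → B.
Q2 asks about the time; cleft (C) focuses "on Monday", which is the time — so Q2 → C.
Q3 asks about the location; cleft (A) focuses "in the archive", which is the location — so Q3 → A.
Mapping: Q1→B, Q2→C, Q3→A.

BCA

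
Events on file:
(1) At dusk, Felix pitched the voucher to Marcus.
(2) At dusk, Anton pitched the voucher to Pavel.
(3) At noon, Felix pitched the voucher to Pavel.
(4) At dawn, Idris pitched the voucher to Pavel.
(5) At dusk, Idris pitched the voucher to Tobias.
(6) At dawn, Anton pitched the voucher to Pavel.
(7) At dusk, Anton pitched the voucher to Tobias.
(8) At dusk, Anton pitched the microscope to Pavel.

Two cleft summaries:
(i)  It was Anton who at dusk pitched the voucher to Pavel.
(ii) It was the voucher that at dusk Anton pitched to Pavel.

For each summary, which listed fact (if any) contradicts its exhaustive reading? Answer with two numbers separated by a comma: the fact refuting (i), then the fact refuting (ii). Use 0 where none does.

Summary (i) focuses "Anton" (the agent); background the voucher as thing and Pavel as recipient and at dusk as setting. No fact matches that background with a different agent, so 0.
Summary (ii) focuses "the voucher" (the thing); background Anton as agent and Pavel as recipient and at dusk as setting. Fact (8) matches that background with thing = the microscope — refutes (ii).

0, 8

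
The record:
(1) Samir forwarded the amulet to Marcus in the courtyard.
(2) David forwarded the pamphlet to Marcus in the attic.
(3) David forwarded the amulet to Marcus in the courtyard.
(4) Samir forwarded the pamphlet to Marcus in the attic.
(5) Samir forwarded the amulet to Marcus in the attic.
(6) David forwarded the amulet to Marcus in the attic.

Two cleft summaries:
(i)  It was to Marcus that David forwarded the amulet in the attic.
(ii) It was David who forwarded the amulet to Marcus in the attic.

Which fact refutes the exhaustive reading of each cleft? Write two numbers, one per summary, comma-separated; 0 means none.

Summary (i) focuses "Marcus" (the recipient); background David as agent and the amulet as thing and in the attic as setting. No fact matches that background with a different recipient, so 0.
Summary (ii) focuses "David" (the agent); background the amulet as thing and Marcus as recipient and in the attic as setting. Fact (5) matches that background with agent = Samir — refutes (ii).

0, 5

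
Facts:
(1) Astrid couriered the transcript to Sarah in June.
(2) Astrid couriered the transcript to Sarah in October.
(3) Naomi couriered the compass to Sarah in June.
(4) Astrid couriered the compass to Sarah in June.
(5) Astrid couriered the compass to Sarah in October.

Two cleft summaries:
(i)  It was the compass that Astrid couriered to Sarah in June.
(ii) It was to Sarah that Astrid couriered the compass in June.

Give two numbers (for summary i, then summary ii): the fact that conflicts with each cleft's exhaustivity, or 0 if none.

1, 0

(i): focus "the compass". Looking for same agent, recipient, setting (Astrid / Sarah / in June) with some other thing — fact (1) has the transcript there. Refuted.
(ii): focus "Sarah". No fact shares same agent, thing, setting (Astrid / the compass / in June) with a different recipient. 0.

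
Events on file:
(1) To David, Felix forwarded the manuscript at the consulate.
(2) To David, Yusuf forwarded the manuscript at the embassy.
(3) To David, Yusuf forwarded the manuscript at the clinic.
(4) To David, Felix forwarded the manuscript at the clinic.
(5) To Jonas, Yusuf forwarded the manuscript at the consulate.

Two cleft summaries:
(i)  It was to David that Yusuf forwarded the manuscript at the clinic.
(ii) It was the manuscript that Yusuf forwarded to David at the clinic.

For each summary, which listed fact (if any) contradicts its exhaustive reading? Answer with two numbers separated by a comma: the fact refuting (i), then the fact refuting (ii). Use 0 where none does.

(i): focus "David". No fact shares Yusuf as agent and the manuscript as thing and at the clinic as setting with a different recipient. 0.
(ii): focus "the manuscript". No fact shares Yusuf as agent and David as recipient and at the clinic as setting with a different thing. 0.

0, 0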